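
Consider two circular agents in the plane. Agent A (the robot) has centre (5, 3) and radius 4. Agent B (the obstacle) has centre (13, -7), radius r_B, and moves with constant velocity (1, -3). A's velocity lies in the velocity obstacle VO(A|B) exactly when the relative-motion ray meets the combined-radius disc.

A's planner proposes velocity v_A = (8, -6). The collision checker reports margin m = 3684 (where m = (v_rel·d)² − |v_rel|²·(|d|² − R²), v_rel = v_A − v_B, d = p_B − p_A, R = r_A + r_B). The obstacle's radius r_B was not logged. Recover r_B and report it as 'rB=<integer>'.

m = 3684
d = (8, -10);  v_rel = (7, -3),  |v_rel|² = 58
v_rel×d = (7)·(-10) − (-3)·(8) = -46
since m = R²·58 − (-46)²:  R² = (2116 + 3684) / 58 = 100
R = √100 = 10  ⇒  r_B = 10 − 4 = 6

rB=6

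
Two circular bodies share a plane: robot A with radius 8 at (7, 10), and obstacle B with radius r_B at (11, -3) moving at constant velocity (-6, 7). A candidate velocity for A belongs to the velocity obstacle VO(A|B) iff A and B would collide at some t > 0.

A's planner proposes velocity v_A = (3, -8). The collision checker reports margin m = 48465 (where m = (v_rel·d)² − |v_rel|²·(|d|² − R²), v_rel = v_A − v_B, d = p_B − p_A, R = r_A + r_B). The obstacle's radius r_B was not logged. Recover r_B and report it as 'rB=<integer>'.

m = 48465
d = (4, -13);  v_rel = (9, -15),  |v_rel|² = 306
v_rel×d = (9)·(-13) − (-15)·(4) = -57
since m = R²·306 − (-57)²:  R² = (3249 + 48465) / 306 = 169
R = √169 = 13  ⇒  r_B = 13 − 8 = 5

rB=5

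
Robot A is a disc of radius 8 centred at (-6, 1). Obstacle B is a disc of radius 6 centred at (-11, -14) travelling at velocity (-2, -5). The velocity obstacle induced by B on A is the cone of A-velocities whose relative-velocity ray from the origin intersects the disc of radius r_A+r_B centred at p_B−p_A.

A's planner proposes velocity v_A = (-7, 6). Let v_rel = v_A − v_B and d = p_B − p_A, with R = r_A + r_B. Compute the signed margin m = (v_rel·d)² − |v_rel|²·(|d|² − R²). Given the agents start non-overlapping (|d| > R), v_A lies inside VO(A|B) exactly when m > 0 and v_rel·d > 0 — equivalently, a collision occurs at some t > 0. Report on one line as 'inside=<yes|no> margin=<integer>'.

d = (-5, -15),  |d|² = 250;  R = 8+6 = 14,  c = 250−14² = 54
v_rel = (-5, 11),  |v_rel|² = 146;  v_rel·d = (-5)·(-5) + (11)·(-15) = -140
146·t² + 280·t + 54 = 0  ⇒  m = (-140)² − 146·54 = 11716
m = 11716 > 0,  v_rel·d = -140 < 0  ⇒  outside

inside=no margin=11716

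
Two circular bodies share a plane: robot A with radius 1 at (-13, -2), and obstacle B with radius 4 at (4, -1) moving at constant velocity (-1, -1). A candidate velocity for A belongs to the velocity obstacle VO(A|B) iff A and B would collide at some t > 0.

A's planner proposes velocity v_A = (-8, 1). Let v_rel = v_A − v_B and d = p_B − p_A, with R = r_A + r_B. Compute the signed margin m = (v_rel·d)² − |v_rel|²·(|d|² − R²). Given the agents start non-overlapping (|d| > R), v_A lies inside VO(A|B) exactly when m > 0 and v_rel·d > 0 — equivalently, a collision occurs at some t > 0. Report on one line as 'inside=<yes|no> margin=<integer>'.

d = (17, 1),  |d|² = 290;  R = 1+4 = 5,  c = 290−5² = 265
v_rel = (-7, 2),  |v_rel|² = 53;  v_rel·d = (-7)·(17) + (2)·(1) = -117
53·t² + 234·t + 265 = 0  ⇒  m = (-117)² − 53·265 = -356
m = -356 < 0,  v_rel·d = -117 < 0  ⇒  outside

inside=no margin=-356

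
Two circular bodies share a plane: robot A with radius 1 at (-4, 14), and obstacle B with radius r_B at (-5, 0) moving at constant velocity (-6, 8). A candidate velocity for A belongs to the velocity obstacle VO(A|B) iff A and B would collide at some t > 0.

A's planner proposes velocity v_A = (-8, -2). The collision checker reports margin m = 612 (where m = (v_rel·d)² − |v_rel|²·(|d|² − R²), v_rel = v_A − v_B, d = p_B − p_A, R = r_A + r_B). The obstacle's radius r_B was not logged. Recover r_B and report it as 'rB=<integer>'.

m = 612
d = (-1, -14);  v_rel = (-2, -10),  |v_rel|² = 104
v_rel×d = (-2)·(-14) − (-10)·(-1) = 18
since m = R²·104 − 18²:  R² = (324 + 612) / 104 = 9
R = √9 = 3  ⇒  r_B = 3 − 1 = 2

rB=2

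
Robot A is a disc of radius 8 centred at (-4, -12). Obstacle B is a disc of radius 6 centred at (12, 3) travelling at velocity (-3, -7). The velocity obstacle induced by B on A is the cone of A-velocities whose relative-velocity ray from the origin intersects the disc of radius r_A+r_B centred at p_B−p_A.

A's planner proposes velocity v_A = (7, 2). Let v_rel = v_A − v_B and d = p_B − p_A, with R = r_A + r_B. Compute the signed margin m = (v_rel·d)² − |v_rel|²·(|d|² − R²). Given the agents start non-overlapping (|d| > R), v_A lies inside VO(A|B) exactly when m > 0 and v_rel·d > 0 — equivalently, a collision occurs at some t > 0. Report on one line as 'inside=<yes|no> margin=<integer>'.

d = (16, 15),  |d|² = 481;  R = 8+6 = 14,  c = 481−14² = 285
v_rel = (10, 9),  |v_rel|² = 181;  v_rel·d = (10)·(16) + (9)·(15) = 295
181·t² − 590·t + 285 = 0  ⇒  m = 295² − 181·285 = 35440
m = 35440 > 0,  v_rel·d = 295 > 0  ⇒  inside

inside=yes margin=35440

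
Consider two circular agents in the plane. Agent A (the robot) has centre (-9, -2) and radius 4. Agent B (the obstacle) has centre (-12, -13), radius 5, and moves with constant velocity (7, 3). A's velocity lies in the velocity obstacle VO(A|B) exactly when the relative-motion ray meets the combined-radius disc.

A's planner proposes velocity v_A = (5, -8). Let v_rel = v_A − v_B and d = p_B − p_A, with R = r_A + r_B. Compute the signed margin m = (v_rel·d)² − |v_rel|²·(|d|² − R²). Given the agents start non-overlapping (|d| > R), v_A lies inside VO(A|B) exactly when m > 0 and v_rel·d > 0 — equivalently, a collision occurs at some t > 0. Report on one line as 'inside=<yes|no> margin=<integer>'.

d = (-3, -11),  |d|² = 130;  R = 4+5 = 9,  c = 130−9² = 49
v_rel = (-2, -11),  |v_rel|² = 125;  v_rel·d = (-2)·(-3) + (-11)·(-11) = 127
125·t² − 254·t + 49 = 0  ⇒  m = 127² − 125·49 = 10004
m = 10004 > 0,  v_rel·d = 127 > 0  ⇒  inside

inside=yes margin=10004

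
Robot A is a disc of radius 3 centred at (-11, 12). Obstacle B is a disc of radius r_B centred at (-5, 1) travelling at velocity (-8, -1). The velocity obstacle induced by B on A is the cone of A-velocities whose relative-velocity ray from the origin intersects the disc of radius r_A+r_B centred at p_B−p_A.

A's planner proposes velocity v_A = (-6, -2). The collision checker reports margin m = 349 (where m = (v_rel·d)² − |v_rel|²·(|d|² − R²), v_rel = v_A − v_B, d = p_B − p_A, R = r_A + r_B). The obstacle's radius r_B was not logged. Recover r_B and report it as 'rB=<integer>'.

m = 349
d = (6, -11);  v_rel = (2, -1),  |v_rel|² = 5
v_rel×d = (2)·(-11) − (-1)·(6) = -16
since m = R²·5 − (-16)²:  R² = (256 + 349) / 5 = 121
R = √121 = 11  ⇒  r_B = 11 − 3 = 8

rB=8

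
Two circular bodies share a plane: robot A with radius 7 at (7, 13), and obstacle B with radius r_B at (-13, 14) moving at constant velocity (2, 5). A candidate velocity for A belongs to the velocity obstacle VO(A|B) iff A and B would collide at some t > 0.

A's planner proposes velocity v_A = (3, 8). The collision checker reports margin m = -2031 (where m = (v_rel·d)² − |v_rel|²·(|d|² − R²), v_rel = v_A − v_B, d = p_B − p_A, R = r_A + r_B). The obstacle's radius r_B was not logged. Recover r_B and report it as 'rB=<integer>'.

m = -2031
d = (-20, 1);  v_rel = (1, 3),  |v_rel|² = 10
v_rel×d = (1)·(1) − (3)·(-20) = 61
since m = R²·10 − 61²:  R² = (3721 + -2031) / 10 = 169
R = √169 = 13  ⇒  r_B = 13 − 7 = 6

rB=6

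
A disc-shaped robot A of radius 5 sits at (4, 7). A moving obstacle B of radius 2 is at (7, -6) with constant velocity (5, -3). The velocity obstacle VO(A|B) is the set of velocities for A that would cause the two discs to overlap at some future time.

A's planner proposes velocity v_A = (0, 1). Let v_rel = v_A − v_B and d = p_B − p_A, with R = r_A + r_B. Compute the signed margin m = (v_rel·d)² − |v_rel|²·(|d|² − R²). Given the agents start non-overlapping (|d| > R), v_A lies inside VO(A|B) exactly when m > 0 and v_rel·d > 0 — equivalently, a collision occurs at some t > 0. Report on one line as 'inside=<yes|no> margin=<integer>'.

d = (3, -13),  |d|² = 178;  R = 5+2 = 7,  c = 178−7² = 129
v_rel = (-5, 4),  |v_rel|² = 41;  v_rel·d = (-5)·(3) + (4)·(-13) = -67
41·t² + 134·t + 129 = 0  ⇒  m = (-67)² − 41·129 = -800
m = -800 < 0,  v_rel·d = -67 < 0  ⇒  outside

inside=no margin=-800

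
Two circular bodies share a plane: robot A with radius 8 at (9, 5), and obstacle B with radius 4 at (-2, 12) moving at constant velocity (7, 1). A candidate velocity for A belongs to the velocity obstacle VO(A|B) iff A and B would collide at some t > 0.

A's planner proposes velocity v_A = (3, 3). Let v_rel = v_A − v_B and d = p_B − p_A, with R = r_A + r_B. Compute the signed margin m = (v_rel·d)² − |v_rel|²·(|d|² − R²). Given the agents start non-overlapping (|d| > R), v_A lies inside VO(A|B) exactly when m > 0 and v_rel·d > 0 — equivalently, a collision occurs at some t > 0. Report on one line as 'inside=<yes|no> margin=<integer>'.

d = (-11, 7),  |d|² = 170;  R = 8+4 = 12,  c = 170−12² = 26
v_rel = (-4, 2),  |v_rel|² = 20;  v_rel·d = (-4)·(-11) + (2)·(7) = 58
20·t² − 116·t + 26 = 0  ⇒  m = 58² − 20·26 = 2844
m = 2844 > 0,  v_rel·d = 58 > 0  ⇒  inside

inside=yes margin=2844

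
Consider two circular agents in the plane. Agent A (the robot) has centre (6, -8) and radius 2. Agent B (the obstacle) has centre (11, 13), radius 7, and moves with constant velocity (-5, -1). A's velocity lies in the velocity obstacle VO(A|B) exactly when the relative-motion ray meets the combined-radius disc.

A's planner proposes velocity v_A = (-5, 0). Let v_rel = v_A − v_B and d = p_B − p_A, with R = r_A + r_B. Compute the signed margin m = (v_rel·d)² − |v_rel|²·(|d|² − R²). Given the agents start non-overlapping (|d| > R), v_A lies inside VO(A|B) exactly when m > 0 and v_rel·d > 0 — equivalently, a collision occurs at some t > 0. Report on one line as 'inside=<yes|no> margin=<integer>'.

d = (5, 21),  |d|² = 466;  R = 2+7 = 9,  c = 466−9² = 385
v_rel = (0, 1),  |v_rel|² = 1;  v_rel·d = (0)·(5) + (1)·(21) = 21
1·t² − 42·t + 385 = 0  ⇒  m = 21² − 1·385 = 56
m = 56 > 0,  v_rel·d = 21 > 0  ⇒  inside

inside=yes margin=56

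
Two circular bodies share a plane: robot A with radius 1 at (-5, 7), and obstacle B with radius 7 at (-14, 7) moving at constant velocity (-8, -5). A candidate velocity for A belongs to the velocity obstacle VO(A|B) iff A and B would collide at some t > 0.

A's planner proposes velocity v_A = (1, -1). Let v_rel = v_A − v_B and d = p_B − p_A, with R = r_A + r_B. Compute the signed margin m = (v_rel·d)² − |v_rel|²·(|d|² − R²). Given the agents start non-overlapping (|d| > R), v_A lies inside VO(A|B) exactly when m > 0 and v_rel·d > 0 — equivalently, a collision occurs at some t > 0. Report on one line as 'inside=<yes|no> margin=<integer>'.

d = (-9, 0),  |d|² = 81;  R = 1+7 = 8,  c = 81−8² = 17
v_rel = (9, 4),  |v_rel|² = 97;  v_rel·d = (9)·(-9) + (4)·(0) = -81
97·t² + 162·t + 17 = 0  ⇒  m = (-81)² − 97·17 = 4912
m = 4912 > 0,  v_rel·d = -81 < 0  ⇒  outside

inside=no margin=4912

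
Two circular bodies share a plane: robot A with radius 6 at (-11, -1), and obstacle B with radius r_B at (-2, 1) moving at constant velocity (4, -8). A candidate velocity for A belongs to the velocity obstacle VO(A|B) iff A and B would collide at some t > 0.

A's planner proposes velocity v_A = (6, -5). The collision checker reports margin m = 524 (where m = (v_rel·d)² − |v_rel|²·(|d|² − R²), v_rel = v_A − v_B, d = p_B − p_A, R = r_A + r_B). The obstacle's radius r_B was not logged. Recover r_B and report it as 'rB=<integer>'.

m = 524
d = (9, 2);  v_rel = (2, 3),  |v_rel|² = 13
v_rel×d = (2)·(2) − (3)·(9) = -23
since m = R²·13 − (-23)²:  R² = (529 + 524) / 13 = 81
R = √81 = 9  ⇒  r_B = 9 − 6 = 3

rB=3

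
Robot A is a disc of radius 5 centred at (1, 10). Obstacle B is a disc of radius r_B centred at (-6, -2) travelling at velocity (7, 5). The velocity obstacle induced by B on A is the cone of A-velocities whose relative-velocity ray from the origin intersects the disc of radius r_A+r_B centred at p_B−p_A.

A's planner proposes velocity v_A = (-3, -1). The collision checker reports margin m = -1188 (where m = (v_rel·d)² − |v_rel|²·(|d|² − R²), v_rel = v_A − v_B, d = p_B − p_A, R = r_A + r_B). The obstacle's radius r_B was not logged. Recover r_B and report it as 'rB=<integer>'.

m = -1188
d = (-7, -12);  v_rel = (-10, -6),  |v_rel|² = 136
v_rel×d = (-10)·(-12) − (-6)·(-7) = 78
since m = R²·136 − 78²:  R² = (6084 + -1188) / 136 = 36
R = √36 = 6  ⇒  r_B = 6 − 5 = 1

rB=1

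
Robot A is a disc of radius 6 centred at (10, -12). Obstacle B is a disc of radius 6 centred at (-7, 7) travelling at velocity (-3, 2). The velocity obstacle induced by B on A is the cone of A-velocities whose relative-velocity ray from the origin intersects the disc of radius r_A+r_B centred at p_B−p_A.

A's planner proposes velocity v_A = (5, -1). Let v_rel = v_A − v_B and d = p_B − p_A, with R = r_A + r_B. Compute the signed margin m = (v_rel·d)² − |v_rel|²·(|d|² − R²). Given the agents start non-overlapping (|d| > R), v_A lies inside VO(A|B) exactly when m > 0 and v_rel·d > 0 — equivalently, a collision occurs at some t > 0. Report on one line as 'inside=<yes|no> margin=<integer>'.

d = (-17, 19),  |d|² = 650;  R = 6+6 = 12,  c = 650−12² = 506
v_rel = (8, -3),  |v_rel|² = 73;  v_rel·d = (8)·(-17) + (-3)·(19) = -193
73·t² + 386·t + 506 = 0  ⇒  m = (-193)² − 73·506 = 311
m = 311 > 0,  v_rel·d = -193 < 0  ⇒  outside

inside=no margin=311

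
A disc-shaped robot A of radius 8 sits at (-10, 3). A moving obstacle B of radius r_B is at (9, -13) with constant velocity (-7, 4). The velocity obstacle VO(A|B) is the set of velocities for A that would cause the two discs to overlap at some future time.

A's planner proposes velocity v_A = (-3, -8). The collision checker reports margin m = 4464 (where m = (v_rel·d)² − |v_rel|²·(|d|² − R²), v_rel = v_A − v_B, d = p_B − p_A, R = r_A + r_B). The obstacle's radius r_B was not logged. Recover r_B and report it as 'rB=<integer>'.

m = 4464
d = (19, -16);  v_rel = (4, -12),  |v_rel|² = 160
v_rel×d = (4)·(-16) − (-12)·(19) = 164
since m = R²·160 − 164²:  R² = (26896 + 4464) / 160 = 196
R = √196 = 14  ⇒  r_B = 14 − 8 = 6

rB=6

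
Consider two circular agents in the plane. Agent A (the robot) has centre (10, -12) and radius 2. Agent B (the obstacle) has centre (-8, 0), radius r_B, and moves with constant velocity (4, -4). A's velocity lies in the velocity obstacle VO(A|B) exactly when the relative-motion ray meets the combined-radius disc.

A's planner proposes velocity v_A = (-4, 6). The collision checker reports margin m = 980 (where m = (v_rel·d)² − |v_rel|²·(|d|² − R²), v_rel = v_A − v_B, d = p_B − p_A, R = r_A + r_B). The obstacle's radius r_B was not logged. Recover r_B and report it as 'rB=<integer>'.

m = 980
d = (-18, 12);  v_rel = (-8, 10),  |v_rel|² = 164
v_rel×d = (-8)·(12) − (10)·(-18) = 84
since m = R²·164 − 84²:  R² = (7056 + 980) / 164 = 49
R = √49 = 7  ⇒  r_B = 7 − 2 = 5

rB=5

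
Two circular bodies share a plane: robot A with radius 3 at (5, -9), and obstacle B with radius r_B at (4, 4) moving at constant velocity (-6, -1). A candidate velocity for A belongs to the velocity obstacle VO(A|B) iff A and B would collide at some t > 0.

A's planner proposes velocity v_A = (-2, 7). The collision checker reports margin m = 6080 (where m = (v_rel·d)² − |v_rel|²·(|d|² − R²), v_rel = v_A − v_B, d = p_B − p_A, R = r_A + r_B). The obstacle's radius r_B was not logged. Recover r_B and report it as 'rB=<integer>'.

m = 6080
d = (-1, 13);  v_rel = (4, 8),  |v_rel|² = 80
v_rel×d = (4)·(13) − (8)·(-1) = 60
since m = R²·80 − 60²:  R² = (3600 + 6080) / 80 = 121
R = √121 = 11  ⇒  r_B = 11 − 3 = 8

rB=8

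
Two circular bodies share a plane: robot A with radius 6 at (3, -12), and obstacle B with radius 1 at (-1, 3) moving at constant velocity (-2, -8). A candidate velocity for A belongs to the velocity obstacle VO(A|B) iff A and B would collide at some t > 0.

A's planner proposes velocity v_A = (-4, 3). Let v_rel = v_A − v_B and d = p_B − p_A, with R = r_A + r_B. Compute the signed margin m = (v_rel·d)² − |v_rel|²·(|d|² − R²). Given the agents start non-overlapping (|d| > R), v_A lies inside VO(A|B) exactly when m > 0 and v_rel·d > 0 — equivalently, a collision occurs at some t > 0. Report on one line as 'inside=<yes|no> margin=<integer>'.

d = (-4, 15),  |d|² = 241;  R = 6+1 = 7,  c = 241−7² = 192
v_rel = (-2, 11),  |v_rel|² = 125;  v_rel·d = (-2)·(-4) + (11)·(15) = 173
125·t² − 346·t + 192 = 0  ⇒  m = 173² − 125·192 = 5929
m = 5929 > 0,  v_rel·d = 173 > 0  ⇒  inside

inside=yes margin=5929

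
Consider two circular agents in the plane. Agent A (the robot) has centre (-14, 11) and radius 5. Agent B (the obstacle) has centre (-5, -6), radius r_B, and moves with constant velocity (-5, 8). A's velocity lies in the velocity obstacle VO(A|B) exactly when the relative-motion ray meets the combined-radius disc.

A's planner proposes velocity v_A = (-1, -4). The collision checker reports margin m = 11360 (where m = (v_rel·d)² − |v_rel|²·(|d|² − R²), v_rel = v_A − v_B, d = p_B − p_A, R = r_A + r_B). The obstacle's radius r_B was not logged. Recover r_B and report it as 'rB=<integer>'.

m = 11360
d = (9, -17);  v_rel = (4, -12),  |v_rel|² = 160
v_rel×d = (4)·(-17) − (-12)·(9) = 40
since m = R²·160 − 40²:  R² = (1600 + 11360) / 160 = 81
R = √81 = 9  ⇒  r_B = 9 − 5 = 4

rB=4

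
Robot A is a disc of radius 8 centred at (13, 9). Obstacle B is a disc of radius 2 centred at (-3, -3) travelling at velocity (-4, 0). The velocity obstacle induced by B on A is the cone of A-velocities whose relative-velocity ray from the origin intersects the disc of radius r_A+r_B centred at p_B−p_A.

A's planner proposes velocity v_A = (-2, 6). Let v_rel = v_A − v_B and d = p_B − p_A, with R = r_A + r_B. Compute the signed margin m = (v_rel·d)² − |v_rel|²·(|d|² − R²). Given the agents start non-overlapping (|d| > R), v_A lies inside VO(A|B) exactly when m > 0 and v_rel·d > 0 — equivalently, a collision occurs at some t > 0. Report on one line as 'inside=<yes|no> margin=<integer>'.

d = (-16, -12),  |d|² = 400;  R = 8+2 = 10,  c = 400−10² = 300
v_rel = (2, 6),  |v_rel|² = 40;  v_rel·d = (2)·(-16) + (6)·(-12) = -104
40·t² + 208·t + 300 = 0  ⇒  m = (-104)² − 40·300 = -1184
m = -1184 < 0,  v_rel·d = -104 < 0  ⇒  outside

inside=no margin=-1184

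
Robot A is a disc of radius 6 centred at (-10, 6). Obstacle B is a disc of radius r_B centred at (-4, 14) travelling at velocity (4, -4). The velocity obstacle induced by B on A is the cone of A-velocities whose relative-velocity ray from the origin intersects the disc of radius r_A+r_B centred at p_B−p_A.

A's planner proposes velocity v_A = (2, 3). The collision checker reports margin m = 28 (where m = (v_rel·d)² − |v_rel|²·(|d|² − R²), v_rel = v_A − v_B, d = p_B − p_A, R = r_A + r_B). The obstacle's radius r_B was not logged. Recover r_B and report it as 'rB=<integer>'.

m = 28
d = (6, 8);  v_rel = (-2, 7),  |v_rel|² = 53
v_rel×d = (-2)·(8) − (7)·(6) = -58
since m = R²·53 − (-58)²:  R² = (3364 + 28) / 53 = 64
R = √64 = 8  ⇒  r_B = 8 − 6 = 2

rB=2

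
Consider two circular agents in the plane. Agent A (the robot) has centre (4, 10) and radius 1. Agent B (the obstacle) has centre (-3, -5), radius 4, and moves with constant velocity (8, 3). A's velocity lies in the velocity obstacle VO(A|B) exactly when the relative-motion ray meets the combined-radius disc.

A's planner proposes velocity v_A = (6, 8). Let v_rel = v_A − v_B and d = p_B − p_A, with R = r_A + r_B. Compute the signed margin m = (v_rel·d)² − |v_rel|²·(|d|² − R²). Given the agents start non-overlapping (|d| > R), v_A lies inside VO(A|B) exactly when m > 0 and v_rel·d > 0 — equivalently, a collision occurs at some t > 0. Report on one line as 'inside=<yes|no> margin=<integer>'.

d = (-7, -15),  |d|² = 274;  R = 1+4 = 5,  c = 274−5² = 249
v_rel = (-2, 5),  |v_rel|² = 29;  v_rel·d = (-2)·(-7) + (5)·(-15) = -61
29·t² + 122·t + 249 = 0  ⇒  m = (-61)² − 29·249 = -3500
m = -3500 < 0,  v_rel·d = -61 < 0  ⇒  outside

inside=no margin=-3500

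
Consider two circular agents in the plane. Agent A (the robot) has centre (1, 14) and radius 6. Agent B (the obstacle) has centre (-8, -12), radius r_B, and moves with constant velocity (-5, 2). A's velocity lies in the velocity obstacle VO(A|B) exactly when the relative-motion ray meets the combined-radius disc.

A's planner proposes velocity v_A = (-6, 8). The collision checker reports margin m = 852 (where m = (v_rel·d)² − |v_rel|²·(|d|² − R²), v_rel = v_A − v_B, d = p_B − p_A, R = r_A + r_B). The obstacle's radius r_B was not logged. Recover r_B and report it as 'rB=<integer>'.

m = 852
d = (-9, -26);  v_rel = (-1, 6),  |v_rel|² = 37
v_rel×d = (-1)·(-26) − (6)·(-9) = 80
since m = R²·37 − 80²:  R² = (6400 + 852) / 37 = 196
R = √196 = 14  ⇒  r_B = 14 − 6 = 8

rB=8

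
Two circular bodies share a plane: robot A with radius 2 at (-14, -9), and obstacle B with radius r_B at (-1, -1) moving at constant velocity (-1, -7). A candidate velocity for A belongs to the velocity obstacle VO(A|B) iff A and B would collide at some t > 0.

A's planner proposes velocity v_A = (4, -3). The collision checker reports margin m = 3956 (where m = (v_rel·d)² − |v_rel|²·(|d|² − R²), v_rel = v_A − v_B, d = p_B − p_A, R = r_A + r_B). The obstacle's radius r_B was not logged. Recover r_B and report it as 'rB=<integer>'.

m = 3956
d = (13, 8);  v_rel = (5, 4),  |v_rel|² = 41
v_rel×d = (5)·(8) − (4)·(13) = -12
since m = R²·41 − (-12)²:  R² = (144 + 3956) / 41 = 100
R = √100 = 10  ⇒  r_B = 10 − 2 = 8

rB=8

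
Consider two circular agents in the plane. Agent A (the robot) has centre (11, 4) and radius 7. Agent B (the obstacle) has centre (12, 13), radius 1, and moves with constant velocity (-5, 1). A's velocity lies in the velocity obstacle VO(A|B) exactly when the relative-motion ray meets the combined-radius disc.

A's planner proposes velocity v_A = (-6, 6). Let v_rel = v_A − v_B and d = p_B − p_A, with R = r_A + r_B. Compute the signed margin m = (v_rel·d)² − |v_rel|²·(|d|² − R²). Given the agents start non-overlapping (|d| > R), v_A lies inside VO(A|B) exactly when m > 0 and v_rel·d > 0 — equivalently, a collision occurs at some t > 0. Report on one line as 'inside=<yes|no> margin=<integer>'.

d = (1, 9),  |d|² = 82;  R = 7+1 = 8,  c = 82−8² = 18
v_rel = (-1, 5),  |v_rel|² = 26;  v_rel·d = (-1)·(1) + (5)·(9) = 44
26·t² − 88·t + 18 = 0  ⇒  m = 44² − 26·18 = 1468
m = 1468 > 0,  v_rel·d = 44 > 0  ⇒  inside

inside=yes margin=1468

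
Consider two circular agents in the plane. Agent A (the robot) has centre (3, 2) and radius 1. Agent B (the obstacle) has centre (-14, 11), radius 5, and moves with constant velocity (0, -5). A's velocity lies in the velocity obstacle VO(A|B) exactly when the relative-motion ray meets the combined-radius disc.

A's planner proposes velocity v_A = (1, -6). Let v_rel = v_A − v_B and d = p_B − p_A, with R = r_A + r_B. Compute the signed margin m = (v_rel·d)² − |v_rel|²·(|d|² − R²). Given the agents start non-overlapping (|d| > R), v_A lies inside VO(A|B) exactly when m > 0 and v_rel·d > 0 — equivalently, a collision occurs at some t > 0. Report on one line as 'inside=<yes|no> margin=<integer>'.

d = (-17, 9),  |d|² = 370;  R = 1+5 = 6,  c = 370−6² = 334
v_rel = (1, -1),  |v_rel|² = 2;  v_rel·d = (1)·(-17) + (-1)·(9) = -26
2·t² + 52·t + 334 = 0  ⇒  m = (-26)² − 2·334 = 8
m = 8 > 0,  v_rel·d = -26 < 0  ⇒  outside

inside=no margin=8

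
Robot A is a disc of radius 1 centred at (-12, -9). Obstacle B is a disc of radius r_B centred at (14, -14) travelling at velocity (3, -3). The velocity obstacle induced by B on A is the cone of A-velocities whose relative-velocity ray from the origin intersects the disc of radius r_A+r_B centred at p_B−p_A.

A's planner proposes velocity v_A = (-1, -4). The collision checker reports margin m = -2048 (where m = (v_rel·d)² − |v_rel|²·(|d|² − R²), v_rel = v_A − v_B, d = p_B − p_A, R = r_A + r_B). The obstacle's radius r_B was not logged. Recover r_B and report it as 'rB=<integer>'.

m = -2048
d = (26, -5);  v_rel = (-4, -1),  |v_rel|² = 17
v_rel×d = (-4)·(-5) − (-1)·(26) = 46
since m = R²·17 − 46²:  R² = (2116 + -2048) / 17 = 4
R = √4 = 2  ⇒  r_B = 2 − 1 = 1

rB=1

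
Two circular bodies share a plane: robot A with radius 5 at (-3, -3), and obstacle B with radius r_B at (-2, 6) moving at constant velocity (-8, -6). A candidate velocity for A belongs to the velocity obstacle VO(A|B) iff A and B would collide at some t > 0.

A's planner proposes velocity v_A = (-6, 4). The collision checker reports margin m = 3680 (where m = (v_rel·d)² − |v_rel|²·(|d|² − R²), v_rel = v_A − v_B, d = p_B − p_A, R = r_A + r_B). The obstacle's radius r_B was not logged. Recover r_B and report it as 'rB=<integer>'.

m = 3680
d = (1, 9);  v_rel = (2, 10),  |v_rel|² = 104
v_rel×d = (2)·(9) − (10)·(1) = 8
since m = R²·104 − 8²:  R² = (64 + 3680) / 104 = 36
R = √36 = 6  ⇒  r_B = 6 − 5 = 1

rB=1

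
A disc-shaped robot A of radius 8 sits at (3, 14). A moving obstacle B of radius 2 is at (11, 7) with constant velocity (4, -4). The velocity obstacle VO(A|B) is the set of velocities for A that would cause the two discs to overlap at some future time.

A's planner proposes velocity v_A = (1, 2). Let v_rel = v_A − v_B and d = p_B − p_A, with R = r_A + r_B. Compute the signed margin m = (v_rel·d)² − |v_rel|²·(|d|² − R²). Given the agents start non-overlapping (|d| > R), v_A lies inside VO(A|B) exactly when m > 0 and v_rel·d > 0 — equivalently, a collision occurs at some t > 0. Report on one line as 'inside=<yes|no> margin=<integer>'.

d = (8, -7),  |d|² = 113;  R = 8+2 = 10,  c = 113−10² = 13
v_rel = (-3, 6),  |v_rel|² = 45;  v_rel·d = (-3)·(8) + (6)·(-7) = -66
45·t² + 132·t + 13 = 0  ⇒  m = (-66)² − 45·13 = 3771
m = 3771 > 0,  v_rel·d = -66 < 0  ⇒  outside

inside=no margin=3771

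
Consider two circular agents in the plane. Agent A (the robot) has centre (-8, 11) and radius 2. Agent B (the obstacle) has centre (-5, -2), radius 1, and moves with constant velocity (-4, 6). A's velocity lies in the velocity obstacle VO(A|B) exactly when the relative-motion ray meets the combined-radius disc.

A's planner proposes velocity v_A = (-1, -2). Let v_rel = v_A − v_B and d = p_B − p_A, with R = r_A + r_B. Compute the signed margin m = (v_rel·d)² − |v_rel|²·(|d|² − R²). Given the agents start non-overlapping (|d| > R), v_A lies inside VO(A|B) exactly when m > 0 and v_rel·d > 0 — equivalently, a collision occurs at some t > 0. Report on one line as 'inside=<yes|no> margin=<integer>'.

d = (3, -13),  |d|² = 178;  R = 2+1 = 3,  c = 178−3² = 169
v_rel = (3, -8),  |v_rel|² = 73;  v_rel·d = (3)·(3) + (-8)·(-13) = 113
73·t² − 226·t + 169 = 0  ⇒  m = 113² − 73·169 = 432
m = 432 > 0,  v_rel·d = 113 > 0  ⇒  inside

inside=yes margin=432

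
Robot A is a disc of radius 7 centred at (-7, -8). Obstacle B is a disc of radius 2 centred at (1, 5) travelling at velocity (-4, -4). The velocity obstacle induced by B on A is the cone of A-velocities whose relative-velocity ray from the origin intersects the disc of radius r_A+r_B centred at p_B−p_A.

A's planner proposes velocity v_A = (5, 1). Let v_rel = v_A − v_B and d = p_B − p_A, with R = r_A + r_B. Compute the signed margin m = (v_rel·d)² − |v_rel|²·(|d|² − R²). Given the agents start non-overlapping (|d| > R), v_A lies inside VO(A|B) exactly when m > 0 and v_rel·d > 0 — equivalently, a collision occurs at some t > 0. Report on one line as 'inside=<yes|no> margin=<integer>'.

d = (8, 13),  |d|² = 233;  R = 7+2 = 9,  c = 233−9² = 152
v_rel = (9, 5),  |v_rel|² = 106;  v_rel·d = (9)·(8) + (5)·(13) = 137
106·t² − 274·t + 152 = 0  ⇒  m = 137² − 106·152 = 2657
m = 2657 > 0,  v_rel·d = 137 > 0  ⇒  inside

inside=yes margin=2657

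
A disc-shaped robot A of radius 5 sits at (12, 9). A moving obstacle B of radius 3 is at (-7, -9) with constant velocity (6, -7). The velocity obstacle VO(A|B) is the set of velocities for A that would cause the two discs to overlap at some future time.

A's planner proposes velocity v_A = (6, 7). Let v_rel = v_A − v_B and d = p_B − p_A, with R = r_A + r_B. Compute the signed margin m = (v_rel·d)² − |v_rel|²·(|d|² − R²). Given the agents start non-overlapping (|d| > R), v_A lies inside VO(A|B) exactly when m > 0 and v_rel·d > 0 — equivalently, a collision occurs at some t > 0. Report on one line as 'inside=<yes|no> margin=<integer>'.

d = (-19, -18),  |d|² = 685;  R = 5+3 = 8,  c = 685−8² = 621
v_rel = (0, 14),  |v_rel|² = 196;  v_rel·d = (0)·(-19) + (14)·(-18) = -252
196·t² + 504·t + 621 = 0  ⇒  m = (-252)² − 196·621 = -58212
m = -58212 < 0,  v_rel·d = -252 < 0  ⇒  outside

inside=no margin=-58212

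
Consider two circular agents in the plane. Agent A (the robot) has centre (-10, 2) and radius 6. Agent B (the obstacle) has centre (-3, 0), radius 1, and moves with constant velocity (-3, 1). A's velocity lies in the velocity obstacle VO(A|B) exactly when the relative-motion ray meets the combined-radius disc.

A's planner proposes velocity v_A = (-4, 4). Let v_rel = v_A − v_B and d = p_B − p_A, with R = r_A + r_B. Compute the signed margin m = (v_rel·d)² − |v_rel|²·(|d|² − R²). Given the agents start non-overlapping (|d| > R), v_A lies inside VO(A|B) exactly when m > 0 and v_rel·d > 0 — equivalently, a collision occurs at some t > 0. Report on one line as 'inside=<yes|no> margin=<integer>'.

d = (7, -2),  |d|² = 53;  R = 6+1 = 7,  c = 53−7² = 4
v_rel = (-1, 3),  |v_rel|² = 10;  v_rel·d = (-1)·(7) + (3)·(-2) = -13
10·t² + 26·t + 4 = 0  ⇒  m = (-13)² − 10·4 = 129
m = 129 > 0,  v_rel·d = -13 < 0  ⇒  outside

inside=no margin=129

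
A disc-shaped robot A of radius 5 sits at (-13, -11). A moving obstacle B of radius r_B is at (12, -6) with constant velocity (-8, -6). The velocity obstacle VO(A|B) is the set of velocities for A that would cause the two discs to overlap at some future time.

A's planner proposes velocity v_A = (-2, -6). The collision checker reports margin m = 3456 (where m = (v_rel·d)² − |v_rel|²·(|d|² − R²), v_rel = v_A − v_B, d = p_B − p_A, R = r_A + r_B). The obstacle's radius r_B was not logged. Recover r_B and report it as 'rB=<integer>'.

m = 3456
d = (25, 5);  v_rel = (6, 0),  |v_rel|² = 36
v_rel×d = (6)·(5) − (0)·(25) = 30
since m = R²·36 − 30²:  R² = (900 + 3456) / 36 = 121
R = √121 = 11  ⇒  r_B = 11 − 5 = 6

rB=6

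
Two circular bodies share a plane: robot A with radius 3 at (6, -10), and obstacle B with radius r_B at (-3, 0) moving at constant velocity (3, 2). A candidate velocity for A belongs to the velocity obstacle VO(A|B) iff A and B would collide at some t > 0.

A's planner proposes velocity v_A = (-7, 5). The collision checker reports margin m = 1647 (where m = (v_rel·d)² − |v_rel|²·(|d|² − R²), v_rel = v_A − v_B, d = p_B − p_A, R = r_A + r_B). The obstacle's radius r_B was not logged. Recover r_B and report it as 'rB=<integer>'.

m = 1647
d = (-9, 10);  v_rel = (-10, 3),  |v_rel|² = 109
v_rel×d = (-10)·(10) − (3)·(-9) = -73
since m = R²·109 − (-73)²:  R² = (5329 + 1647) / 109 = 64
R = √64 = 8  ⇒  r_B = 8 − 3 = 5

rB=5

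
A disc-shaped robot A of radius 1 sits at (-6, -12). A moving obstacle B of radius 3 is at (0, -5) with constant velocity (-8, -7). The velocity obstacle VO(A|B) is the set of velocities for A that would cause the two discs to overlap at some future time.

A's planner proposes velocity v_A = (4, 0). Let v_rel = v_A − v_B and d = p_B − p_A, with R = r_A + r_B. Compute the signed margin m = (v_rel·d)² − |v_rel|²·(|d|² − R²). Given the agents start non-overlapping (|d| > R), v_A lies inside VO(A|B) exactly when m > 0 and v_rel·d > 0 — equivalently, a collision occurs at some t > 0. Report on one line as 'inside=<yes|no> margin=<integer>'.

d = (6, 7),  |d|² = 85;  R = 1+3 = 4,  c = 85−4² = 69
v_rel = (12, 7),  |v_rel|² = 193;  v_rel·d = (12)·(6) + (7)·(7) = 121
193·t² − 242·t + 69 = 0  ⇒  m = 121² − 193·69 = 1324
m = 1324 > 0,  v_rel·d = 121 > 0  ⇒  inside

inside=yes margin=1324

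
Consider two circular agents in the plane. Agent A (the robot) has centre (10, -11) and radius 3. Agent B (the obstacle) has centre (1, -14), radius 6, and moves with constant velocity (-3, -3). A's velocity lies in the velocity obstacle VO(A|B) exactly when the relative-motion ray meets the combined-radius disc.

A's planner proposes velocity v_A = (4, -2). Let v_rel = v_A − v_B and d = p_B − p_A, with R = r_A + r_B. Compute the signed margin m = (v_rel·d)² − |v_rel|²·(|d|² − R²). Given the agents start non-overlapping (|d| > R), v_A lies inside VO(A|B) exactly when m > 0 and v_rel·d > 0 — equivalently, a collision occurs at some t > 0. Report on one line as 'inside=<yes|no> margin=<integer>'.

d = (-9, -3),  |d|² = 90;  R = 3+6 = 9,  c = 90−9² = 9
v_rel = (7, 1),  |v_rel|² = 50;  v_rel·d = (7)·(-9) + (1)·(-3) = -66
50·t² + 132·t + 9 = 0  ⇒  m = (-66)² − 50·9 = 3906
m = 3906 > 0,  v_rel·d = -66 < 0  ⇒  outside

inside=no margin=3906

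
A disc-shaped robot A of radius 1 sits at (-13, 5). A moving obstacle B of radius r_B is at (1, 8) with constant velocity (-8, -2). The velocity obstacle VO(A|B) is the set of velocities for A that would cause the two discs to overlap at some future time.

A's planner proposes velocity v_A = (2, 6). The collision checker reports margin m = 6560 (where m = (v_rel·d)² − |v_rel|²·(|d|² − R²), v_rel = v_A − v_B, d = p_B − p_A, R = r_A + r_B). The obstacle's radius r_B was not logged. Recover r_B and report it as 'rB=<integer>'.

m = 6560
d = (14, 3);  v_rel = (10, 8),  |v_rel|² = 164
v_rel×d = (10)·(3) − (8)·(14) = -82
since m = R²·164 − (-82)²:  R² = (6724 + 6560) / 164 = 81
R = √81 = 9  ⇒  r_B = 9 − 1 = 8

rB=8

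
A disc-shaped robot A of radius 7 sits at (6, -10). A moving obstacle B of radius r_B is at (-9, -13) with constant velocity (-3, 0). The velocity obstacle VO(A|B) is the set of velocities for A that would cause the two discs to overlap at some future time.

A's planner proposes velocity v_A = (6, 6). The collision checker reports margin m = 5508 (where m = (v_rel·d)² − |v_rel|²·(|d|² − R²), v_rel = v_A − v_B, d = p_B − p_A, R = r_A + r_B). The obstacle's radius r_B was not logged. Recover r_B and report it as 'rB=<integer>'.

m = 5508
d = (-15, -3);  v_rel = (9, 6),  |v_rel|² = 117
v_rel×d = (9)·(-3) − (6)·(-15) = 63
since m = R²·117 − 63²:  R² = (3969 + 5508) / 117 = 81
R = √81 = 9  ⇒  r_B = 9 − 7 = 2

rB=2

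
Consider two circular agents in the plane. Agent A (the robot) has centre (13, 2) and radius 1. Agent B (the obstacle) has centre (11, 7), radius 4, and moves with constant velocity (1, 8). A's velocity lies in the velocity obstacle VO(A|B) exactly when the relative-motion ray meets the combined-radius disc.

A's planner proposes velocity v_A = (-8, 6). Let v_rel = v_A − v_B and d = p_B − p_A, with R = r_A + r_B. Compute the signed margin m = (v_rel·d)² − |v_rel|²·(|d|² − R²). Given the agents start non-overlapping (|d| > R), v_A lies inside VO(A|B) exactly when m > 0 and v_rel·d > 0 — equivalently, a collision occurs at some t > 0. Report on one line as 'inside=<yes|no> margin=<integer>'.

d = (-2, 5),  |d|² = 29;  R = 1+4 = 5,  c = 29−5² = 4
v_rel = (-9, -2),  |v_rel|² = 85;  v_rel·d = (-9)·(-2) + (-2)·(5) = 8
85·t² − 16·t + 4 = 0  ⇒  m = 8² − 85·4 = -276
m = -276 < 0,  v_rel·d = 8 > 0  ⇒  outside

inside=no margin=-276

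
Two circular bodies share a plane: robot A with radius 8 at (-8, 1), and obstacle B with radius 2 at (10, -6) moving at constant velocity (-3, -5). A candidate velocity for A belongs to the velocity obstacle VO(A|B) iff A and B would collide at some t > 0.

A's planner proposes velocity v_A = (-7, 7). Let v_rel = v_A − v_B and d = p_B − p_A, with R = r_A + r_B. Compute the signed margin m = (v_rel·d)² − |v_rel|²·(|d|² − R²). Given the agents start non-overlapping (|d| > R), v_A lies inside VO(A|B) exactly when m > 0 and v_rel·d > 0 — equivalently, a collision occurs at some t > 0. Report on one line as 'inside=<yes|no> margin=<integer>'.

d = (18, -7),  |d|² = 373;  R = 8+2 = 10,  c = 373−10² = 273
v_rel = (-4, 12),  |v_rel|² = 160;  v_rel·d = (-4)·(18) + (12)·(-7) = -156
160·t² + 312·t + 273 = 0  ⇒  m = (-156)² − 160·273 = -19344
m = -19344 < 0,  v_rel·d = -156 < 0  ⇒  outside

inside=no margin=-19344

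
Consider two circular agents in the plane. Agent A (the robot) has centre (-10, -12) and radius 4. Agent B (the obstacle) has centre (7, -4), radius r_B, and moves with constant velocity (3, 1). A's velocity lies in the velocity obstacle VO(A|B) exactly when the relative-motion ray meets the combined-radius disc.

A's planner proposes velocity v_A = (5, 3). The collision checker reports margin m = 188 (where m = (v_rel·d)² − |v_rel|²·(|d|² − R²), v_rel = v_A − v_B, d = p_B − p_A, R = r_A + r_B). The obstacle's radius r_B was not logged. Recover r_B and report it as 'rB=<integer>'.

m = 188
d = (17, 8);  v_rel = (2, 2),  |v_rel|² = 8
v_rel×d = (2)·(8) − (2)·(17) = -18
since m = R²·8 − (-18)²:  R² = (324 + 188) / 8 = 64
R = √64 = 8  ⇒  r_B = 8 − 4 = 4

rB=4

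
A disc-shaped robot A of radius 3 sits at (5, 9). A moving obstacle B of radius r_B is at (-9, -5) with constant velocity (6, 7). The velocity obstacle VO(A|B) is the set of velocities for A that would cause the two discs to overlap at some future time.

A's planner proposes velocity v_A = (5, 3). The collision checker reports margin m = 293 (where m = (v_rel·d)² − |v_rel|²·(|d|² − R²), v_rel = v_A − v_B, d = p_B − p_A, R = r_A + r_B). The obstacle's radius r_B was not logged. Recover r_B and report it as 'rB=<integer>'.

m = 293
d = (-14, -14);  v_rel = (-1, -4),  |v_rel|² = 17
v_rel×d = (-1)·(-14) − (-4)·(-14) = -42
since m = R²·17 − (-42)²:  R² = (1764 + 293) / 17 = 121
R = √121 = 11  ⇒  r_B = 11 − 3 = 8

rB=8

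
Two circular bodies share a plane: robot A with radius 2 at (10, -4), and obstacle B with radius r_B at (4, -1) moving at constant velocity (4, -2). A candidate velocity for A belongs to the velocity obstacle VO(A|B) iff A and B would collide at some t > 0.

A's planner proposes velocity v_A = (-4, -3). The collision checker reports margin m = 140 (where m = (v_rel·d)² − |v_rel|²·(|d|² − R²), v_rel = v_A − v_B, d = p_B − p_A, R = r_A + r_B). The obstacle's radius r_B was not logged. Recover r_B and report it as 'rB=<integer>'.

m = 140
d = (-6, 3);  v_rel = (-8, -1),  |v_rel|² = 65
v_rel×d = (-8)·(3) − (-1)·(-6) = -30
since m = R²·65 − (-30)²:  R² = (900 + 140) / 65 = 16
R = √16 = 4  ⇒  r_B = 4 − 2 = 2

rB=2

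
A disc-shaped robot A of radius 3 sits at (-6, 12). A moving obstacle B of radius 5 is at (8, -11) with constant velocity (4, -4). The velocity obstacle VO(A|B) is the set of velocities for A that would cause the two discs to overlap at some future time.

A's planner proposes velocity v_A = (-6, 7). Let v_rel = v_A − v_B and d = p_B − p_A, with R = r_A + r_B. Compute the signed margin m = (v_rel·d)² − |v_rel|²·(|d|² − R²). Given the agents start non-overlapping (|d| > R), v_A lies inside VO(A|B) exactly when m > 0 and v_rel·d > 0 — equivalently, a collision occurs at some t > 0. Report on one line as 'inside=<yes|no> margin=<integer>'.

d = (14, -23),  |d|² = 725;  R = 3+5 = 8,  c = 725−8² = 661
v_rel = (-10, 11),  |v_rel|² = 221;  v_rel·d = (-10)·(14) + (11)·(-23) = -393
221·t² + 786·t + 661 = 0  ⇒  m = (-393)² − 221·661 = 8368
m = 8368 > 0,  v_rel·d = -393 < 0  ⇒  outside

inside=no margin=8368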